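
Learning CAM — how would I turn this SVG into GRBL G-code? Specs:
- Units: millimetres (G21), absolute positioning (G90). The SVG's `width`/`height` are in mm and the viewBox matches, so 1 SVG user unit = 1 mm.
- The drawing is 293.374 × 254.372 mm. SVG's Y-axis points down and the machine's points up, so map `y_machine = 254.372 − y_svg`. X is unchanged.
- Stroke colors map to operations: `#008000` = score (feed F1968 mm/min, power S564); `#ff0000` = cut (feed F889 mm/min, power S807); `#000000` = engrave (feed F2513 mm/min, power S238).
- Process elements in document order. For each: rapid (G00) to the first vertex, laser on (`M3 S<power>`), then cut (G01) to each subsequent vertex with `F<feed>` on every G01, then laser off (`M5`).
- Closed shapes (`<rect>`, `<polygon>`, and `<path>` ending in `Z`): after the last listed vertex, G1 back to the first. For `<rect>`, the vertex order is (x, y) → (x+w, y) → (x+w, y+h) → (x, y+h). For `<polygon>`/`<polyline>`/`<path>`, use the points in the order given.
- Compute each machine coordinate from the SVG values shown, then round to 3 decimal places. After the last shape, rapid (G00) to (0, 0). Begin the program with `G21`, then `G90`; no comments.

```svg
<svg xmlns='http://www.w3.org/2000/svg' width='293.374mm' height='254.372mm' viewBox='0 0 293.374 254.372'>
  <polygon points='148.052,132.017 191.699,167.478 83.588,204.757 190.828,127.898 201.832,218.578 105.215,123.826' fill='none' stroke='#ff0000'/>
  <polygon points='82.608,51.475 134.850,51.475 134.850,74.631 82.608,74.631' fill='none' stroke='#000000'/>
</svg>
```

Since the viewBox matches the mm dimensions, user units are millimetres directly. The only transform is the Y-flip y_m = 254.372 − y_svg.

Shape 1 is a closed polygon drawn with `<polygon>`. Its stroke #ff0000 means cut at S807, F889. After flipping Y the toolpath is (148.052,122.355) → (191.699,86.894) → (83.588,49.615) → (190.828,126.474) → (201.832,35.794) → (105.215,130.546) → (148.052,122.355), returning to the start.

Shape 2 is a rectangle drawn with `<polygon>`. Its stroke #000000 means engrave at S238, F2513. After flipping Y the toolpath is (82.608,202.897) → (134.850,202.897) → (134.850,179.741) → (82.608,179.741) → (82.608,202.897), returning to the start.

G21
G90
G00 X148.052 Y122.355
M3 S807
G01 X191.699 Y86.894 F889
G01 X83.588 Y49.615 F889
G01 X190.828 Y126.474 F889
G01 X201.832 Y35.794 F889
G01 X105.215 Y130.546 F889
G01 X148.052 Y122.355 F889
M5
G00 X82.608 Y202.897
M3 S238
G01 X134.850 Y202.897 F2513
G01 X134.850 Y179.741 F2513
G01 X82.608 Y179.741 F2513
G01 X82.608 Y202.897 F2513
M5
G00 X0.000 Y0.000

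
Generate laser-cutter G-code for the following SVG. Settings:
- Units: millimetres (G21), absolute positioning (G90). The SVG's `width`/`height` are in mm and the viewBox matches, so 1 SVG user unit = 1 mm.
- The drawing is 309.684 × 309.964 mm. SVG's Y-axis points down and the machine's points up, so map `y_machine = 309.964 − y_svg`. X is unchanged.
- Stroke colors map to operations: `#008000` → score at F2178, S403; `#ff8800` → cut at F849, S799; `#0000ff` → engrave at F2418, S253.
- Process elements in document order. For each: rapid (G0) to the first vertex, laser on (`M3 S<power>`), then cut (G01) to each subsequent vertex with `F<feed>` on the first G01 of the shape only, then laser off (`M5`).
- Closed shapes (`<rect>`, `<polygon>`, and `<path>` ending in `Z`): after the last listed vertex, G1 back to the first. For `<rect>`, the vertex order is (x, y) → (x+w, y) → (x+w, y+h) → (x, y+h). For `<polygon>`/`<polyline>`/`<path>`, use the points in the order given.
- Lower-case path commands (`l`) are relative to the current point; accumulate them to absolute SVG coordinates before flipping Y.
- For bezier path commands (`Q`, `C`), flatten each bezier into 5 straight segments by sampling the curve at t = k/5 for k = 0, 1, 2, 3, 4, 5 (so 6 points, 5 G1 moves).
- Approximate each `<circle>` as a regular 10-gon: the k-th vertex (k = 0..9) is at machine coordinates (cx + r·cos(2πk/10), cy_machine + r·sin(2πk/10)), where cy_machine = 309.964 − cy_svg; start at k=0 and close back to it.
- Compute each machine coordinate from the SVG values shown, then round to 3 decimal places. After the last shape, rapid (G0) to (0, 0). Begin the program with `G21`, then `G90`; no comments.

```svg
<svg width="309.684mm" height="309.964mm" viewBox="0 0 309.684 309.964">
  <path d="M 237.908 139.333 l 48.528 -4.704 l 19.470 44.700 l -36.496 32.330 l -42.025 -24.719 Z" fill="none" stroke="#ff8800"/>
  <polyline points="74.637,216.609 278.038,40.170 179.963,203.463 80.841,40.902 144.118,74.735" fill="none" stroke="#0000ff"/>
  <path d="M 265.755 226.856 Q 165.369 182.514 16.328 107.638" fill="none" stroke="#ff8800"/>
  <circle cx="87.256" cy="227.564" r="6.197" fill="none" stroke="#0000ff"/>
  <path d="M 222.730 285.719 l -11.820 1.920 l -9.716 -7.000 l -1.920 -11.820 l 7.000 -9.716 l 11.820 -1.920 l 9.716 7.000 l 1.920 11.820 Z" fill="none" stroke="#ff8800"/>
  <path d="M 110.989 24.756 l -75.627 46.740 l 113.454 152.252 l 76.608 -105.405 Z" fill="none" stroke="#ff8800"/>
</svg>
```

G21
G90
G0 X237.908 Y170.631
M3 S799
G01 X286.436 Y175.335 F849
G01 X305.906 Y130.635
G01 X269.410 Y98.305
G01 X227.385 Y123.024
G01 X237.908 Y170.631
M5
G0 X74.637 Y93.355
M3 S253
G01 X278.038 Y269.794 F2418
G01 X179.963 Y106.501
G01 X80.841 Y269.062
G01 X144.118 Y235.229
M5
G0 X265.755 Y83.108
M3 S799
G01 X223.654 Y102.066 F849
G01 X177.661 Y123.467
G01 X127.776 Y147.311
G01 X73.998 Y173.597
G01 X16.328 Y202.326
M5
G0 X93.453 Y82.400
M3 S253
G01 X92.269 Y86.043 F2418
G01 X89.171 Y88.294
G01 X85.341 Y88.294
G01 X82.243 Y86.043
G01 X81.059 Y82.400
G01 X82.243 Y78.757
G01 X85.341 Y76.506
G01 X89.171 Y76.506
G01 X92.269 Y78.757
G01 X93.453 Y82.400
M5
G0 X222.730 Y24.245
M3 S799
G01 X210.910 Y22.325 F849
G01 X201.194 Y29.325
G01 X199.274 Y41.145
G01 X206.274 Y50.861
G01 X218.094 Y52.781
G01 X227.810 Y45.781
G01 X229.730 Y33.961
G01 X222.730 Y24.245
M5
G0 X110.989 Y285.208
M3 S799
G01 X35.362 Y238.468 F849
G01 X148.816 Y86.216
G01 X225.424 Y191.621
G01 X110.989 Y285.208
M5
G0 X0.000 Y0.000

1 u = 1 mm; y_m = 309.964 − y.

[1] `<path>` regular polygon, #ff8800→cut S799 F849: (237.908,170.631) → (286.436,175.335) → (305.906,130.635) → (269.410,98.305) → (227.385,123.024) → (237.908,170.631) (closed)

[2] `<polyline>` open polyline, #0000ff→engrave S253 F2418: (74.637,93.355) → (278.038,269.794) → (179.963,106.501) → (80.841,269.062) → (144.118,235.229)

[3] `<path>` quadratic bezier, #ff8800→cut S799 F849: (265.755,83.108) → (223.654,102.066) → (177.661,123.467) → (127.776,147.311) → (73.998,173.597) → (16.328,202.326)

[4] `<circle>` circle, #0000ff→engrave S253 F2418: (93.453,82.400) → (92.269,86.043) → (89.171,88.294) → (85.341,88.294) → (82.243,86.043) → (81.059,82.400) → (82.243,78.757) → (85.341,76.506) → (89.171,76.506) → (92.269,78.757) → (93.453,82.400) (closed)

[5] `<path>` regular polygon, #ff8800→cut S799 F849: (222.730,24.245) → (210.910,22.325) → (201.194,29.325) → (199.274,41.145) → (206.274,50.861) → (218.094,52.781) → (227.810,45.781) → (229.730,33.961) → (222.730,24.245) (closed)

[6] `<path>` closed polygon, #ff8800→cut S799 F849: (110.989,285.208) → (35.362,238.468) → (148.816,86.216) → (225.424,191.621) → (110.989,285.208) (closed)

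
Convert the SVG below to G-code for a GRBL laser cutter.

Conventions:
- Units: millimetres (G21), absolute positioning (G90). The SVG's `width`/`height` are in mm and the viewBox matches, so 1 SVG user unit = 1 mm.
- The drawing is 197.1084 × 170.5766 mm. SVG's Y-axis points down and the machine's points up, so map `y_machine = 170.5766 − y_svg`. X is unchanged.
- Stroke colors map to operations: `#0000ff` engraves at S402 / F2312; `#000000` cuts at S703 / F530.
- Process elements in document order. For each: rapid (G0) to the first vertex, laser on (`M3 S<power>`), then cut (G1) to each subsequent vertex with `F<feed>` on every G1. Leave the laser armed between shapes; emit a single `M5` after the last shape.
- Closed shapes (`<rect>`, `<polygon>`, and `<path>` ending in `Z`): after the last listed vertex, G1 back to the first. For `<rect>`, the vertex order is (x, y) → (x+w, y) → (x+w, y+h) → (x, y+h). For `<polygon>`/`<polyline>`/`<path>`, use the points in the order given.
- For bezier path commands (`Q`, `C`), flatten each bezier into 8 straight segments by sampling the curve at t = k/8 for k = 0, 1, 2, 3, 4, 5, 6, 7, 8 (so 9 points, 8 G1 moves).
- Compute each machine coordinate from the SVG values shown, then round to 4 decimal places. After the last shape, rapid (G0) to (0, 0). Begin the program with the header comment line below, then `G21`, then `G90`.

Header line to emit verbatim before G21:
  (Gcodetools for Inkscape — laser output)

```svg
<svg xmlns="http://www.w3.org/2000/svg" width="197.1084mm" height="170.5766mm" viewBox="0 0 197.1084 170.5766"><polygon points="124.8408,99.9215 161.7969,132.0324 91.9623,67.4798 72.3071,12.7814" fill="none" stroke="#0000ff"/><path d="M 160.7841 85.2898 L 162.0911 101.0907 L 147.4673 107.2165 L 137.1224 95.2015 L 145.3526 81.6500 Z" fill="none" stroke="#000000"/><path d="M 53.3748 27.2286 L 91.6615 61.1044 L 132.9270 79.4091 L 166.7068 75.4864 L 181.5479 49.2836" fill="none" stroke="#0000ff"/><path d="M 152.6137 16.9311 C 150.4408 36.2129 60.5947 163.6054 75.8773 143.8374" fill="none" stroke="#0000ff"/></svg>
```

viewBox `0 0 197.1084 170.5766` with mm width/height → 1 unit = 1 mm. Flip: y_m = 170.5766 − y_svg.

**Shape 1** — `<polygon>` closed polygon, stroke `#0000ff` → engrave (S402, F2312). Machine vertices: (124.8408,70.6551) → (161.7969,38.5442) → (91.9623,103.0968) → (72.3071,157.7952) → (124.8408,70.6551). Closed: final G1 returns to the first vertex.

**Shape 2** — `<path>` regular polygon, stroke `#000000` → cut (S703, F530). Machine vertices: (160.7841,85.2868) → (162.0911,69.4859) → (147.4673,63.3601) → (137.1224,75.3751) → (145.3526,88.9266) → (160.7841,85.2868). Closed: final G1 returns to the first vertex.

**Shape 3** — `<path>` open polyline, stroke `#0000ff` → engrave (S402, F2312). Machine vertices: (53.3748,143.3480) → (91.6615,109.4722) → (132.9270,91.1675) → (166.7068,95.0902) → (181.5479,121.2930). Open path.

**Shape 4** — `<path>` cubic bezier, stroke `#0000ff` → engrave (S402, F2312). Control points (SVG): P0=(152.6137,16.9311), P1=(150.4408,36.2129), P2=(60.5947,163.6054), P3=(75.8773,143.8374); sampled at t=k/8. Machine vertices: (152.6137,153.6455) → (148.0657,141.8457) → (137.5578,122.9020) → (123.3493,99.8058) → (107.6997,75.5487) → (92.8683,53.1220) → (81.1145,35.5172) → (74.6977,25.7258) → (75.8773,26.7392). Open path.

(Gcodetools for Inkscape — laser output)
G21
G90
G0 X124.8408 Y70.6551
M3 S402
G1 X161.7969 Y38.5442 F2312
G1 X91.9623 Y103.0968 F2312
G1 X72.3071 Y157.7952 F2312
G1 X124.8408 Y70.6551 F2312
G0 X160.7841 Y85.2868
M3 S703
G1 X162.0911 Y69.4859 F530
G1 X147.4673 Y63.3601 F530
G1 X137.1224 Y75.3751 F530
G1 X145.3526 Y88.9266 F530
G1 X160.7841 Y85.2868 F530
G0 X53.3748 Y143.3480
M3 S402
G1 X91.6615 Y109.4722 F2312
G1 X132.9270 Y91.1675 F2312
G1 X166.7068 Y95.0902 F2312
G1 X181.5479 Y121.2930 F2312
G0 X152.6137 Y153.6455
M3 S402
G1 X148.0657 Y141.8457 F2312
G1 X137.5578 Y122.9020 F2312
G1 X123.3493 Y99.8058 F2312
G1 X107.6997 Y75.5487 F2312
G1 X92.8683 Y53.1220 F2312
G1 X81.1145 Y35.5172 F2312
G1 X74.6977 Y25.7258 F2312
G1 X75.8773 Y26.7392 F2312
M5
G0 X0.0000 Y0.0000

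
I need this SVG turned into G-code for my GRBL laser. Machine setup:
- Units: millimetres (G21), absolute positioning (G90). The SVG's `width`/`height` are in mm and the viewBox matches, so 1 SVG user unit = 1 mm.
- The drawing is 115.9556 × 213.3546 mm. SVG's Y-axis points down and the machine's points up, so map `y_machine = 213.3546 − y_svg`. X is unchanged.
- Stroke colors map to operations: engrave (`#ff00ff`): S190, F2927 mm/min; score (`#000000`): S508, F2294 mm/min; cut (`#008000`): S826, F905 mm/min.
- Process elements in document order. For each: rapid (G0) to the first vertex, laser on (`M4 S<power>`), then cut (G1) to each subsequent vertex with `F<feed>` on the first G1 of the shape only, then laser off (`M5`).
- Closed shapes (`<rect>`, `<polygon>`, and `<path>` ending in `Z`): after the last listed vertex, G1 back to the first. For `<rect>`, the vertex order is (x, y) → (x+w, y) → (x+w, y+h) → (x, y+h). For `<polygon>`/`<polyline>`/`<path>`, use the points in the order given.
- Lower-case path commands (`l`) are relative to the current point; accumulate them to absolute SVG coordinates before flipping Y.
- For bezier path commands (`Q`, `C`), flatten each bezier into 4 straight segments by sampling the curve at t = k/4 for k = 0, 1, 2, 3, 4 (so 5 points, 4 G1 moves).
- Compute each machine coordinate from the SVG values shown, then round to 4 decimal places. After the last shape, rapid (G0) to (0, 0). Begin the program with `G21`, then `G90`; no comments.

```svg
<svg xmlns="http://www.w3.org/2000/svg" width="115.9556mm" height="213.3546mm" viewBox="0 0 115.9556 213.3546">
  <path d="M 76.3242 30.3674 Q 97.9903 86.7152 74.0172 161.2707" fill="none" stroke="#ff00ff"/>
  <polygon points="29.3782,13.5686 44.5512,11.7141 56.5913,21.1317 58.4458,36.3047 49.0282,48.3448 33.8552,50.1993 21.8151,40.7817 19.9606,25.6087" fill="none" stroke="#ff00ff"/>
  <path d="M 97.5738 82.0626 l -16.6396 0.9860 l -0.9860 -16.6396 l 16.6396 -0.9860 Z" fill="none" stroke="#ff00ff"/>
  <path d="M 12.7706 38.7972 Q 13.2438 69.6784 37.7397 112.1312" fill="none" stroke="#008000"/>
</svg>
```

G21
G90
G0 X76.3242 Y182.9872
M4 S190
G1 X84.3048 Y153.6753 F2927
G1 X86.5805 Y122.0875
G1 X83.1513 Y88.2237
G1 X74.0172 Y52.0839
M5
G0 X29.3782 Y199.7860
M4 S190
G1 X44.5512 Y201.6405 F2927
G1 X56.5913 Y192.2229
G1 X58.4458 Y177.0499
G1 X49.0282 Y165.0098
G1 X33.8552 Y163.1553
G1 X21.8151 Y172.5729
G1 X19.9606 Y187.7459
G1 X29.3782 Y199.7860
M5
G0 X97.5738 Y131.2920
M4 S190
G1 X80.9342 Y130.3060 F2927
G1 X79.9482 Y146.9456
G1 X96.5878 Y147.9316
G1 X97.5738 Y131.2920
M5
G0 X12.7706 Y174.5574
M4 S826
G1 X14.5086 Y158.3936 F905
G1 X19.2495 Y140.7833
G1 X26.9932 Y121.7266
G1 X37.7397 Y101.2234
M5
G0 X0.0000 Y0.0000

Since the viewBox matches the mm dimensions, user units are millimetres directly. The only transform is the Y-flip y_m = 213.3546 − y_svg.

Shape 1 is a quadratic bezier drawn with `<path>`. Its stroke #ff00ff means engrave at S190, F2927. After flipping Y the toolpath is (76.3242,182.9872) → (84.3048,153.6753) → (86.5805,122.0875) → (83.1513,88.2237) → (74.0172,52.0839).

Shape 2 is a regular polygon drawn with `<polygon>`. Its stroke #ff00ff means engrave at S190, F2927. After flipping Y the toolpath is (29.3782,199.7860) → (44.5512,201.6405) → (56.5913,192.2229) → (58.4458,177.0499) → (49.0282,165.0098) → (33.8552,163.1553) → (21.8151,172.5729) → (19.9606,187.7459) → (29.3782,199.7860), returning to the start.

Shape 3 is a regular polygon drawn with `<path>`. Its stroke #ff00ff means engrave at S190, F2927. After flipping Y the toolpath is (97.5738,131.2920) → (80.9342,130.3060) → (79.9482,146.9456) → (96.5878,147.9316) → (97.5738,131.2920), returning to the start.

Shape 4 is a quadratic bezier drawn with `<path>`. Its stroke #008000 means cut at S826, F905. After flipping Y the toolpath is (12.7706,174.5574) → (14.5086,158.3936) → (19.2495,140.7833) → (26.9932,121.7266) → (37.7397,101.2234).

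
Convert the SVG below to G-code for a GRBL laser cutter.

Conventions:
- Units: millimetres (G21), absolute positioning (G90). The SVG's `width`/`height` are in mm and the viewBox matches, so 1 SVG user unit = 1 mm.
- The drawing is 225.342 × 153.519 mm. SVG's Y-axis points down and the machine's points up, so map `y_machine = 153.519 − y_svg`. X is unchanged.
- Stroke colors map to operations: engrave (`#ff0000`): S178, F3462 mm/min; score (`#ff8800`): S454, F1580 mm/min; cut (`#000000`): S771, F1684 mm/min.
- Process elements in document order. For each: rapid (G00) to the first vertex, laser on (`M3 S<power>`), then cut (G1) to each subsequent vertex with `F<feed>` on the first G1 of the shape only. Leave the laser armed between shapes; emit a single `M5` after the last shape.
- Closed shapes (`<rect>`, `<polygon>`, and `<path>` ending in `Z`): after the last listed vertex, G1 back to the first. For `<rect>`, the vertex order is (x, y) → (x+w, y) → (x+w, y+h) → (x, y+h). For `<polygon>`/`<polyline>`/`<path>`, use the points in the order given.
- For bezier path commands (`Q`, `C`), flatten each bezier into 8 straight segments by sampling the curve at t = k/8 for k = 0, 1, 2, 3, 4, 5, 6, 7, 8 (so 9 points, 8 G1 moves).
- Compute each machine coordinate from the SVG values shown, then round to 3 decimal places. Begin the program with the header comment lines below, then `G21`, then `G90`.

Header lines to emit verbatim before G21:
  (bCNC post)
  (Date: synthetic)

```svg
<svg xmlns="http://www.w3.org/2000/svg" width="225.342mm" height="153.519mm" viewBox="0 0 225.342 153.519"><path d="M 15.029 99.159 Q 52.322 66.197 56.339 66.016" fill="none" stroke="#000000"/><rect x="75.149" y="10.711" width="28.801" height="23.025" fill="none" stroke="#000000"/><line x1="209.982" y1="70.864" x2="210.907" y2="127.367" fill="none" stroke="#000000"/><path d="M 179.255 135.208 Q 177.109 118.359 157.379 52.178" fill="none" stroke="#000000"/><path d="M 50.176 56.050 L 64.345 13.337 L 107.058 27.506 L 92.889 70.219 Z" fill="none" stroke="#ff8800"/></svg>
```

viewBox `0 0 225.342 153.519` with mm width/height → 1 unit = 1 mm. Flip: y_m = 153.519 − y_svg.

**Shape 1** — `<path>` quadratic bezier, stroke `#000000` → cut (S771, F1684). Control points (SVG): P0=(15.029,99.159), P1=(52.322,66.197), P2=(56.339,66.016); sampled at t=k/8. Machine vertices: (15.029,54.360) → (23.832,62.088) → (31.596,68.792) → (38.319,74.472) → (44.003,79.127) → (48.647,82.757) → (52.251,85.364) → (54.815,86.946) → (56.339,87.503). Open path.

**Shape 2** — `<rect>` rectangle, stroke `#000000` → cut (S771, F1684). Machine vertices: (75.149,142.808) → (103.950,142.808) → (103.950,119.783) → (75.149,119.783) → (75.149,142.808). Closed: final G1 returns to the first vertex.

**Shape 3** — `<line>` line segment, stroke `#000000` → cut (S771, F1684). Machine vertices: (209.982,82.655) → (210.907,26.152). Open path.

**Shape 4** — `<path>` quadratic bezier, stroke `#000000` → cut (S771, F1684). Control points (SVG): P0=(179.255,135.208), P1=(177.109,118.359), P2=(157.379,52.178); sampled at t=k/8. Machine vertices: (179.255,18.311) → (178.444,23.294) → (177.083,29.819) → (175.173,37.885) → (172.713,47.493) → (169.704,58.643) → (166.145,71.334) → (162.037,85.567) → (157.379,101.341). Open path.

**Shape 5** — `<path>` regular polygon, stroke `#ff8800` → score (S454, F1580). Machine vertices: (50.176,97.469) → (64.345,140.182) → (107.058,126.013) → (92.889,83.300) → (50.176,97.469). Closed: final G1 returns to the first vertex.

(bCNC post)
(Date: synthetic)
G21
G90
G00 X15.029 Y54.360
M3 S771
G1 X23.832 Y62.088 F1684
G1 X31.596 Y68.792
G1 X38.319 Y74.472
G1 X44.003 Y79.127
G1 X48.647 Y82.757
G1 X52.251 Y85.364
G1 X54.815 Y86.946
G1 X56.339 Y87.503
G00 X75.149 Y142.808
M3 S771
G1 X103.950 Y142.808 F1684
G1 X103.950 Y119.783
G1 X75.149 Y119.783
G1 X75.149 Y142.808
G00 X209.982 Y82.655
M3 S771
G1 X210.907 Y26.152 F1684
G00 X179.255 Y18.311
M3 S771
G1 X178.444 Y23.294 F1684
G1 X177.083 Y29.819
G1 X175.173 Y37.885
G1 X172.713 Y47.493
G1 X169.704 Y58.643
G1 X166.145 Y71.334
G1 X162.037 Y85.567
G1 X157.379 Y101.341
G00 X50.176 Y97.469
M3 S454
G1 X64.345 Y140.182 F1580
G1 X107.058 Y126.013
G1 X92.889 Y83.300
G1 X50.176 Y97.469
M5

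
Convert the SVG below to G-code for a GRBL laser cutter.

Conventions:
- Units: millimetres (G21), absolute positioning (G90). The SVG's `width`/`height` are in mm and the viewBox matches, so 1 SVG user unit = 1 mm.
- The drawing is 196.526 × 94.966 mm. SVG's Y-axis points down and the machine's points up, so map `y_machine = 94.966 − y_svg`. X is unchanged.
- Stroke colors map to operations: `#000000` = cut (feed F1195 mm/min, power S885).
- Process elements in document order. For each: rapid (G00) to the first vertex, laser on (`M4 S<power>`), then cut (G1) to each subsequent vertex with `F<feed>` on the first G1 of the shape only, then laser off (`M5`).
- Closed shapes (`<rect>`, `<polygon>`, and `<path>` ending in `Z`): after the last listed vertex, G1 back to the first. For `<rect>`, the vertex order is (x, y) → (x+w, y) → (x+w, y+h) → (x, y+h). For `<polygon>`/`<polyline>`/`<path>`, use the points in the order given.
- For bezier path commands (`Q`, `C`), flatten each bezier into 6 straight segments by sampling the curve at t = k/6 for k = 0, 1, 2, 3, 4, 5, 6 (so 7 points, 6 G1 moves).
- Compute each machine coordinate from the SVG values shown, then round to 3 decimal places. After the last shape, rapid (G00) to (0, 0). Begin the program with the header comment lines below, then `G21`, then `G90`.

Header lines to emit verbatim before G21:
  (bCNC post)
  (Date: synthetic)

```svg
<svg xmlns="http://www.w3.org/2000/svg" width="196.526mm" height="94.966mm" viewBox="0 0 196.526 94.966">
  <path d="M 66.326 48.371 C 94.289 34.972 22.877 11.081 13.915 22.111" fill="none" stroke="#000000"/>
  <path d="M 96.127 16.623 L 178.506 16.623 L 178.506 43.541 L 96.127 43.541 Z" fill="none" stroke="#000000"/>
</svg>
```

(bCNC post)
(Date: synthetic)
G21
G90
G00 X66.326 Y46.595
M4 S885
G1 X72.775 Y53.959 F1195
G1 X67.158 Y61.809
G1 X53.967 Y68.886
G1 X37.700 Y73.927
G1 X22.851 Y75.670
G1 X13.915 Y72.855
M5
G00 X96.127 Y78.343
M4 S885
G1 X178.506 Y78.343 F1195
G1 X178.506 Y51.425
G1 X96.127 Y51.425
G1 X96.127 Y78.343
M5
G00 X0.000 Y0.000

viewBox `0 0 196.526 94.966` with mm width/height → 1 unit = 1 mm. Flip: y_m = 94.966 − y_svg.

**Shape 1** — `<path>` cubic bezier, stroke `#000000` → cut (S885, F1195). Control points (SVG): P0=(66.326,48.371), P1=(94.289,34.972), P2=(22.877,11.081), P3=(13.915,22.111); sampled at t=k/6. Machine vertices: (66.326,46.595) → (72.775,53.959) → (67.158,61.809) → (53.967,68.886) → (37.700,73.927) → (22.851,75.670) → (13.915,72.855). Open path.

**Shape 2** — `<path>` rectangle, stroke `#000000` → cut (S885, F1195). Machine vertices: (96.127,78.343) → (178.506,78.343) → (178.506,51.425) → (96.127,51.425) → (96.127,78.343). Closed: final G1 returns to the first vertex.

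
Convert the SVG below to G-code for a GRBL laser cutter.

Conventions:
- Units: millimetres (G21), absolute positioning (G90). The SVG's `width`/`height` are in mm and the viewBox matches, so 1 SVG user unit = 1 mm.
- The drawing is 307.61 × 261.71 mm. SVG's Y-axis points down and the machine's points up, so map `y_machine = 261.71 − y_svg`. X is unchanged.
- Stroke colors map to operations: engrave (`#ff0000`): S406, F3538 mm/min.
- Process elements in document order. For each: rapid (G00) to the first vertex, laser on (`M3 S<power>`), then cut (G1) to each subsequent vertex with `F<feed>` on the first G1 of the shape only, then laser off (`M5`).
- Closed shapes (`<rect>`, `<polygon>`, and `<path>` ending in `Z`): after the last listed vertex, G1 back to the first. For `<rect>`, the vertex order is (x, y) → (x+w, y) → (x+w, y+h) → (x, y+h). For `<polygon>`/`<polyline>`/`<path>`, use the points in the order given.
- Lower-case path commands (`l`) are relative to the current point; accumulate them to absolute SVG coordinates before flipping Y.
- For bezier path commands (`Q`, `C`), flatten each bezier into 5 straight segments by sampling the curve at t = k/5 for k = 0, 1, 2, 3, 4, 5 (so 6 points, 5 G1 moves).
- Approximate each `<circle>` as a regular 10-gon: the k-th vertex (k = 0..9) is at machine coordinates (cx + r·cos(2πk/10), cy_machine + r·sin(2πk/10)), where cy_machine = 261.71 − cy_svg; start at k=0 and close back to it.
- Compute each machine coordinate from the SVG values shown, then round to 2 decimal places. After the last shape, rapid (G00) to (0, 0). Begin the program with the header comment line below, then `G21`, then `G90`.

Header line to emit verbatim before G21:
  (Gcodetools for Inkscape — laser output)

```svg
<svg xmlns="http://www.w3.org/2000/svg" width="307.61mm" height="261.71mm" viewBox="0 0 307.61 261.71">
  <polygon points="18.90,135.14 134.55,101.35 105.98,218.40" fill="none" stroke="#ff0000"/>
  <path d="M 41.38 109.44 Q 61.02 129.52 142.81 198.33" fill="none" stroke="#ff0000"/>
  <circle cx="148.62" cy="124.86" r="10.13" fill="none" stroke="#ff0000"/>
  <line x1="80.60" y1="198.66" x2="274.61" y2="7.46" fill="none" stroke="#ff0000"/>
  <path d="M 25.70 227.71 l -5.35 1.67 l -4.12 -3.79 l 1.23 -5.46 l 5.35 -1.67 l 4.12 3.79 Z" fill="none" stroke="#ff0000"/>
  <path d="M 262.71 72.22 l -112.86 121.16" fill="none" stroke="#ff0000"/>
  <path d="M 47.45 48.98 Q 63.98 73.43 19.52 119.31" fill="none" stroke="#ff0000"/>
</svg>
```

viewBox `0 0 307.61 261.71` with mm width/height → 1 unit = 1 mm. Flip: y_m = 261.71 − y_svg.

**Shape 1** — `<polygon>` regular polygon, stroke `#ff0000` → engrave (S406, F3538). Machine vertices: (18.90,126.57) → (134.55,160.36) → (105.98,43.31) → (18.90,126.57). Closed: final G1 returns to the first vertex.

**Shape 2** — `<path>` quadratic bezier, stroke `#ff0000` → engrave (S406, F3538). Control points (SVG): P0=(41.38,109.44), P1=(61.02,129.52), P2=(142.81,198.33); sampled at t=k/5. Machine vertices: (41.38,152.27) → (51.72,142.29) → (67.04,128.41) → (87.32,110.63) → (112.58,88.95) → (142.81,63.38). Open path.

**Shape 3** — `<circle>` circle, stroke `#ff0000` → engrave (S406, F3538). Machine vertices: (158.75,136.85) → (156.82,142.80) → (151.75,146.48) → (145.49,146.48) → (140.42,142.80) → (138.49,136.85) → (140.42,130.90) → (145.49,127.22) → (151.75,127.22) → (156.82,130.90) → (158.75,136.85). Closed: final G1 returns to the first vertex.

**Shape 4** — `<line>` line segment, stroke `#ff0000` → engrave (S406, F3538). Machine vertices: (80.60,63.05) → (274.61,254.25). Open path.

**Shape 5** — `<path>` regular polygon, stroke `#ff0000` → engrave (S406, F3538). Machine vertices: (25.70,34.00) → (20.35,32.33) → (16.23,36.12) → (17.46,41.58) → (22.81,43.25) → (26.93,39.46) → (25.70,34.00). Closed: final G1 returns to the first vertex.

**Shape 6** — `<path>` line segment, stroke `#ff0000` → engrave (S406, F3538). Machine vertices: (262.71,189.49) → (149.85,68.33). Open path.

**Shape 7** — `<path>` quadratic bezier, stroke `#ff0000` → engrave (S406, F3538). Control points (SVG): P0=(47.45,48.98), P1=(63.98,73.43), P2=(19.52,119.31); sampled at t=k/5. Machine vertices: (47.45,212.73) → (51.62,202.09) → (50.92,189.74) → (45.33,175.68) → (34.86,159.89) → (19.52,142.40). Open path.

(Gcodetools for Inkscape — laser output)
G21
G90
G00 X18.90 Y126.57
M3 S406
G1 X134.55 Y160.36 F3538
G1 X105.98 Y43.31
G1 X18.90 Y126.57
M5
G00 X41.38 Y152.27
M3 S406
G1 X51.72 Y142.29 F3538
G1 X67.04 Y128.41
G1 X87.32 Y110.63
G1 X112.58 Y88.95
G1 X142.81 Y63.38
M5
G00 X158.75 Y136.85
M3 S406
G1 X156.82 Y142.80 F3538
G1 X151.75 Y146.48
G1 X145.49 Y146.48
G1 X140.42 Y142.80
G1 X138.49 Y136.85
G1 X140.42 Y130.90
G1 X145.49 Y127.22
G1 X151.75 Y127.22
G1 X156.82 Y130.90
G1 X158.75 Y136.85
M5
G00 X80.60 Y63.05
M3 S406
G1 X274.61 Y254.25 F3538
M5
G00 X25.70 Y34.00
M3 S406
G1 X20.35 Y32.33 F3538
G1 X16.23 Y36.12
G1 X17.46 Y41.58
G1 X22.81 Y43.25
G1 X26.93 Y39.46
G1 X25.70 Y34.00
M5
G00 X262.71 Y189.49
M3 S406
G1 X149.85 Y68.33 F3538
M5
G00 X47.45 Y212.73
M3 S406
G1 X51.62 Y202.09 F3538
G1 X50.92 Y189.74
G1 X45.33 Y175.68
G1 X34.86 Y159.89
G1 X19.52 Y142.40
M5
G00 X0.00 Y0.00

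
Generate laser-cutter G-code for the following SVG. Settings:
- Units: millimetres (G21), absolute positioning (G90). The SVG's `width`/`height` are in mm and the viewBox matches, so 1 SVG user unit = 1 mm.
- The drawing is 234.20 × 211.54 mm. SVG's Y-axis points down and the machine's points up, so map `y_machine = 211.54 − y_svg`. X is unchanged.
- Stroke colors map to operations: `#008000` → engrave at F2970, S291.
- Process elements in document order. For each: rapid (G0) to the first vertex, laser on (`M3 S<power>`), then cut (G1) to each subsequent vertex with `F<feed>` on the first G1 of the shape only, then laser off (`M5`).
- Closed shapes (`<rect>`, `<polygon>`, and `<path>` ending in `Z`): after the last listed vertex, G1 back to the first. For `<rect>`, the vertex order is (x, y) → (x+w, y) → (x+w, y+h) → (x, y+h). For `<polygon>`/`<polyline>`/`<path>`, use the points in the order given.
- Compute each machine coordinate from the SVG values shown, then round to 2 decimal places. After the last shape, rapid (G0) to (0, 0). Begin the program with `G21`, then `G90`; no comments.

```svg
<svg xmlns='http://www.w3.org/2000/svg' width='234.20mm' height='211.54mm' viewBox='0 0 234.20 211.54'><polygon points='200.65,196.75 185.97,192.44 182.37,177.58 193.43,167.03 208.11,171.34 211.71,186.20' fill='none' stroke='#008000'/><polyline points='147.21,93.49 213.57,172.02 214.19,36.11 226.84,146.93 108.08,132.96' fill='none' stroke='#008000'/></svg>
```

G21
G90
G0 X200.65 Y14.79
M3 S291
G1 X185.97 Y19.10 F2970
G1 X182.37 Y33.96
G1 X193.43 Y44.51
G1 X208.11 Y40.20
G1 X211.71 Y25.34
G1 X200.65 Y14.79
M5
G0 X147.21 Y118.05
M3 S291
G1 X213.57 Y39.52 F2970
G1 X214.19 Y175.43
G1 X226.84 Y64.61
G1 X108.08 Y78.58
M5
G0 X0.00 Y0.00

viewBox `0 0 234.20 211.54` with mm width/height → 1 unit = 1 mm. Flip: y_m = 211.54 − y_svg.

**Shape 1** — `<polygon>` regular polygon, stroke `#008000` → engrave (S291, F2970). Machine vertices: (200.65,14.79) → (185.97,19.10) → (182.37,33.96) → (193.43,44.51) → (208.11,40.20) → (211.71,25.34) → (200.65,14.79). Closed: final G1 returns to the first vertex.

**Shape 2** — `<polyline>` open polyline, stroke `#008000` → engrave (S291, F2970). Machine vertices: (147.21,118.05) → (213.57,39.52) → (214.19,175.43) → (226.84,64.61) → (108.08,78.58). Open path.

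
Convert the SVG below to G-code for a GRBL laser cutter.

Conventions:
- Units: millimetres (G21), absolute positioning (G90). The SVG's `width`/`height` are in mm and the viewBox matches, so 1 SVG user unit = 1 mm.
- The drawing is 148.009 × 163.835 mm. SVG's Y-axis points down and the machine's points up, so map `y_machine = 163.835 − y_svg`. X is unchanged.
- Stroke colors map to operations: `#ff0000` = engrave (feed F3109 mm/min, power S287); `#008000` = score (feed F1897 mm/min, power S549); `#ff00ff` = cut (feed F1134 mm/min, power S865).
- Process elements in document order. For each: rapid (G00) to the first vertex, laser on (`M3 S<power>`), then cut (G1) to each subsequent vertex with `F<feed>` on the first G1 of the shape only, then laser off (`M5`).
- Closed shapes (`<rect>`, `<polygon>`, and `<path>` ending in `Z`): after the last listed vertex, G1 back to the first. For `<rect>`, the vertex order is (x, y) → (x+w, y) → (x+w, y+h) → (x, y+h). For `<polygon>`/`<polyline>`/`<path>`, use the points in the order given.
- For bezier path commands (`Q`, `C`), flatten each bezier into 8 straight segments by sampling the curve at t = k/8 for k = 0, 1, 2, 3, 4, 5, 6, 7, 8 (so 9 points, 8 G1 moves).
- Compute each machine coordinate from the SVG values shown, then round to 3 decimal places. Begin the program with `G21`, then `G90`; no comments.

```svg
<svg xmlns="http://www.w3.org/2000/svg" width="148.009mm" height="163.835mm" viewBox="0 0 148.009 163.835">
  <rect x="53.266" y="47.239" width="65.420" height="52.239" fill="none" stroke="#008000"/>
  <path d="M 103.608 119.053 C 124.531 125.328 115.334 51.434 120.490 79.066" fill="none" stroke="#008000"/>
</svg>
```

G21
G90
G00 X53.266 Y116.596
M3 S549
G1 X118.686 Y116.596 F1897
G1 X118.686 Y64.357
G1 X53.266 Y64.357
G1 X53.266 Y116.596
M5
G00 X103.608 Y44.782
M3 S549
G1 X110.129 Y45.832 F1897
G1 X114.348 Y52.268
G1 X116.785 Y61.962
G1 X117.962 Y72.784
G1 X118.399 Y82.605
G1 X118.619 Y89.296
G1 X119.142 Y90.727
G1 X120.490 Y84.769
M5

1 u = 1 mm; y_m = 163.835 − y.

[1] `<rect>` rectangle, #008000→score S549 F1897: (53.266,116.596) → (118.686,116.596) → (118.686,64.357) → (53.266,64.357) → (53.266,116.596) (closed)

[2] `<path>` cubic bezier, #008000→score S549 F1897: (103.608,44.782) → (110.129,45.832) → (114.348,52.268) → (116.785,61.962) → (117.962,72.784) → (118.399,82.605) → (118.619,89.296) → (119.142,90.727) → (120.490,84.769)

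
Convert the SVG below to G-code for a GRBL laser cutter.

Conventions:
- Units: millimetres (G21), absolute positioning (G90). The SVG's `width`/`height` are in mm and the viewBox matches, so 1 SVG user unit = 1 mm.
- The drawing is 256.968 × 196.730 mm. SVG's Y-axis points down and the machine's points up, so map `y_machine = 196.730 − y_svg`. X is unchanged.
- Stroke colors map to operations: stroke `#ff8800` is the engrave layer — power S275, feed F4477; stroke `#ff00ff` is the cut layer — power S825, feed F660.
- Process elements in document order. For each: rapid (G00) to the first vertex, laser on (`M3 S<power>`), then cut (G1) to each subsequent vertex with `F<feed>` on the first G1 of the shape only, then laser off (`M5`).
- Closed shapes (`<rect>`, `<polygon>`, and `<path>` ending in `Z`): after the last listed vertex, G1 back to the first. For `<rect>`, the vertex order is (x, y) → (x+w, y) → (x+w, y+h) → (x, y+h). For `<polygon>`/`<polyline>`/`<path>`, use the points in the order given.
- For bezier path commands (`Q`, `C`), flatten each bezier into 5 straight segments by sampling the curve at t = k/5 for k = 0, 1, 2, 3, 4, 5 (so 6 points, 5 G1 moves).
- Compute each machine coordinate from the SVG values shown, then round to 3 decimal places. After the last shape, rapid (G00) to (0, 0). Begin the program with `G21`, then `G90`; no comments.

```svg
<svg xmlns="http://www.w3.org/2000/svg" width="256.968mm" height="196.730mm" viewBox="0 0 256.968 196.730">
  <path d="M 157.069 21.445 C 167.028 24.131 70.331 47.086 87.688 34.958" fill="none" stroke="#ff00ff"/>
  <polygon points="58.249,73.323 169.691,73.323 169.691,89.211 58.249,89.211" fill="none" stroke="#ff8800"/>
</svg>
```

1 u = 1 mm; y_m = 196.730 − y.

[1] `<path>` cubic bezier, #ff00ff→cut S825 F660: (157.069,175.285) → (152.011,171.684) → (131.950,165.875) → (107.480,160.516) → (89.195,158.262) → (87.688,161.772)

[2] `<polygon>` rectangle, #ff8800→engrave S275 F4477: (58.249,123.407) → (169.691,123.407) → (169.691,107.519) → (58.249,107.519) → (58.249,123.407) (closed)

G21
G90
G00 X157.069 Y175.285
M3 S825
G1 X152.011 Y171.684 F660
G1 X131.950 Y165.875
G1 X107.480 Y160.516
G1 X89.195 Y158.262
G1 X87.688 Y161.772
M5
G00 X58.249 Y123.407
M3 S275
G1 X169.691 Y123.407 F4477
G1 X169.691 Y107.519
G1 X58.249 Y107.519
G1 X58.249 Y123.407
M5
G00 X0.000 Y0.000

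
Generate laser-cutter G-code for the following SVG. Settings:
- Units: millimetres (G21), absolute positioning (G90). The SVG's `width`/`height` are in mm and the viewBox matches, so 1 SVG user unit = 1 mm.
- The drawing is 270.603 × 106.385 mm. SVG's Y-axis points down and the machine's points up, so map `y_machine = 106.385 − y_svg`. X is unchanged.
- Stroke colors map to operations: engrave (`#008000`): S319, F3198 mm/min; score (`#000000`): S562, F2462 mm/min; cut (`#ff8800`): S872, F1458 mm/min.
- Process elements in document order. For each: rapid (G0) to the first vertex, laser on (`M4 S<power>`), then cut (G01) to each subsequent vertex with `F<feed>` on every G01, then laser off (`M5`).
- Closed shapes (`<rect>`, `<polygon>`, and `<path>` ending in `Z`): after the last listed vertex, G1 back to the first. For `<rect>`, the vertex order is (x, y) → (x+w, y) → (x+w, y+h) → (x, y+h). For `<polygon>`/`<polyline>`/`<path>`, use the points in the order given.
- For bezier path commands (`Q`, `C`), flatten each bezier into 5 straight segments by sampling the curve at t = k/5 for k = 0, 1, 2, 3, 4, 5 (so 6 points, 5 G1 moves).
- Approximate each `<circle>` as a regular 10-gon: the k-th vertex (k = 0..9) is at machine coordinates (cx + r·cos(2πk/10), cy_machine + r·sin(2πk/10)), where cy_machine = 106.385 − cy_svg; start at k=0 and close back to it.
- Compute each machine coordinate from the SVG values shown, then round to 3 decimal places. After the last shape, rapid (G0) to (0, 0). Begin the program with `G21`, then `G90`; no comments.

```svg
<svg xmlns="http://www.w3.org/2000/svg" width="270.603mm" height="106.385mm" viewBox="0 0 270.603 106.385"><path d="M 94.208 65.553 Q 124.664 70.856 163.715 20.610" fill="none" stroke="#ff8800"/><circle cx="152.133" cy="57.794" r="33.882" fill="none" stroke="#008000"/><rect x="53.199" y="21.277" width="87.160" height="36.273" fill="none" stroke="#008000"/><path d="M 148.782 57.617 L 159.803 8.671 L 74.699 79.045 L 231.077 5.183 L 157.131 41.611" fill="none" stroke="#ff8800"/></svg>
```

G21
G90
G0 X94.208 Y40.832
M4 S872
G01 X106.734 Y40.933 F1458
G01 X119.948 Y45.477 F1458
G01 X133.849 Y54.466 F1458
G01 X148.438 Y67.899 F1458
G01 X163.715 Y85.775 F1458
M5
G0 X186.015 Y48.591
M4 S319
G01 X179.544 Y68.506 F3198
G01 X162.603 Y80.815 F3198
G01 X141.663 Y80.815 F3198
G01 X124.722 Y68.506 F3198
G01 X118.251 Y48.591 F3198
G01 X124.722 Y28.676 F3198
G01 X141.663 Y16.367 F3198
G01 X162.603 Y16.367 F3198
G01 X179.544 Y28.676 F3198
G01 X186.015 Y48.591 F3198
M5
G0 X53.199 Y85.108
M4 S319
G01 X140.359 Y85.108 F3198
G01 X140.359 Y48.835 F3198
G01 X53.199 Y48.835 F3198
G01 X53.199 Y85.108 F3198
M5
G0 X148.782 Y48.768
M4 S872
G01 X159.803 Y97.714 F1458
G01 X74.699 Y27.340 F1458
G01 X231.077 Y101.202 F1458
G01 X157.131 Y64.774 F1458
M5
G0 X0.000 Y0.000

1 u = 1 mm; y_m = 106.385 − y.

[1] `<path>` quadratic bezier, #ff8800→cut S872 F1458: (94.208,40.832) → (106.734,40.933) → (119.948,45.477) → (133.849,54.466) → (148.438,67.899) → (163.715,85.775)

[2] `<circle>` circle, #008000→engrave S319 F3198: (186.015,48.591) → (179.544,68.506) → (162.603,80.815) → (141.663,80.815) → (124.722,68.506) → (118.251,48.591) → (124.722,28.676) → (141.663,16.367) → (162.603,16.367) → (179.544,28.676) → (186.015,48.591) (closed)

[3] `<rect>` rectangle, #008000→engrave S319 F3198: (53.199,85.108) → (140.359,85.108) → (140.359,48.835) → (53.199,48.835) → (53.199,85.108) (closed)

[4] `<path>` open polyline, #ff8800→cut S872 F1458: (148.782,48.768) → (159.803,97.714) → (74.699,27.340) → (231.077,101.202) → (157.131,64.774)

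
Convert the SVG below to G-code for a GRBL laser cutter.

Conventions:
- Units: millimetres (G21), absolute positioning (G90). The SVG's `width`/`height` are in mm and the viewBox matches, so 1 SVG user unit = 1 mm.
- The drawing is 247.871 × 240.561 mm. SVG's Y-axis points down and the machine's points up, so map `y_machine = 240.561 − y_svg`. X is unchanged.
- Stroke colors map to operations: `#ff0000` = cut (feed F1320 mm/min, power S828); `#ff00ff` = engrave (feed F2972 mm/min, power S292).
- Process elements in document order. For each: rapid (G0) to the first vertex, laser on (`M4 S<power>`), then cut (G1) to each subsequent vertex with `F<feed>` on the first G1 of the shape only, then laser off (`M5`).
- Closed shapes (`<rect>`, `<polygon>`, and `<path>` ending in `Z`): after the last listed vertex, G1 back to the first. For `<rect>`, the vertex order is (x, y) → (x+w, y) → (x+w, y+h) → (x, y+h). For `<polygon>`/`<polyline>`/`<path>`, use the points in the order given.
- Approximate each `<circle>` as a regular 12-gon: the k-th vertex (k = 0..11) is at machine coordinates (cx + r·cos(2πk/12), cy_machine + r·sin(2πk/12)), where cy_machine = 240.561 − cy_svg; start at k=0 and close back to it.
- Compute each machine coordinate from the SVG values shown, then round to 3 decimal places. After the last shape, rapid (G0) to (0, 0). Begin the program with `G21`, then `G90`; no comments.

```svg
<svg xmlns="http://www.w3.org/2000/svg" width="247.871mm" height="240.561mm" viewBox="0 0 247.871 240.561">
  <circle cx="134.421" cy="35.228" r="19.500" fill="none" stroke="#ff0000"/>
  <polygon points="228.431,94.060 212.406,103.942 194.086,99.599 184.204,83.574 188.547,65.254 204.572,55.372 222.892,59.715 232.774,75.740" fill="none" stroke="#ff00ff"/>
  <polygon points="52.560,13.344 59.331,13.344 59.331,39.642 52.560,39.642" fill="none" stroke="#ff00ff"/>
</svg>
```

G21
G90
G0 X153.921 Y205.333
M4 S828
G1 X151.308 Y215.083 F1320
G1 X144.171 Y222.220
G1 X134.421 Y224.833
G1 X124.671 Y222.220
G1 X117.534 Y215.083
G1 X114.921 Y205.333
G1 X117.534 Y195.583
G1 X124.671 Y188.446
G1 X134.421 Y185.833
G1 X144.171 Y188.446
G1 X151.308 Y195.583
G1 X153.921 Y205.333
M5
G0 X228.431 Y146.501
M4 S292
G1 X212.406 Y136.619 F2972
G1 X194.086 Y140.962
G1 X184.204 Y156.987
G1 X188.547 Y175.307
G1 X204.572 Y185.189
G1 X222.892 Y180.846
G1 X232.774 Y164.821
G1 X228.431 Y146.501
M5
G0 X52.560 Y227.217
M4 S292
G1 X59.331 Y227.217 F2972
G1 X59.331 Y200.919
G1 X52.560 Y200.919
G1 X52.560 Y227.217
M5
G0 X0.000 Y0.000

1 u = 1 mm; y_m = 240.561 − y.

[1] `<circle>` circle, #ff0000→cut S828 F1320: (153.921,205.333) → (151.308,215.083) → (144.171,222.220) → (134.421,224.833) → (124.671,222.220) → (117.534,215.083) → (114.921,205.333) → (117.534,195.583) → (124.671,188.446) → (134.421,185.833) → (144.171,188.446) → (151.308,195.583) → (153.921,205.333) (closed)

[2] `<polygon>` regular polygon, #ff00ff→engrave S292 F2972: (228.431,146.501) → (212.406,136.619) → (194.086,140.962) → (184.204,156.987) → (188.547,175.307) → (204.572,185.189) → (222.892,180.846) → (232.774,164.821) → (228.431,146.501) (closed)

[3] `<polygon>` rectangle, #ff00ff→engrave S292 F2972: (52.560,227.217) → (59.331,227.217) → (59.331,200.919) → (52.560,200.919) → (52.560,227.217) (closed)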